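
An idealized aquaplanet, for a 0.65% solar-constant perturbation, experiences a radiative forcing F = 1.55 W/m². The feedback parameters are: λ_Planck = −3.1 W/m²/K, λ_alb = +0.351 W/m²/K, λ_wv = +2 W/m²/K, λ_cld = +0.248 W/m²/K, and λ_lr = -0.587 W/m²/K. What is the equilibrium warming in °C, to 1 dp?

Net feedback parameter λ = (−3.1) + (+0.351) + (+2) + (+0.248) + (-0.587) = -1.088 W/m²/K.
ΔT = −F/λ = −1.55/(-1.088) = 1.4 °C.

1.4 °C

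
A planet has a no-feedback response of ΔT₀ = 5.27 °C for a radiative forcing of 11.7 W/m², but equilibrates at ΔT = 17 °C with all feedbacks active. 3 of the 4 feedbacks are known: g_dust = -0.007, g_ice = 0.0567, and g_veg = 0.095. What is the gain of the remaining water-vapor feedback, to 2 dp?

Amplification A = ΔT/ΔT₀ = 17/5.27 = 3.226.
Total gain g = 1 − 1/A = 1 − 1/3.226 = 0.69.
Known gains sum to -0.007 + 0.0567 + 0.095 = 0.1447.
g_wv = 0.69 − 0.1447 = 0.55.

0.55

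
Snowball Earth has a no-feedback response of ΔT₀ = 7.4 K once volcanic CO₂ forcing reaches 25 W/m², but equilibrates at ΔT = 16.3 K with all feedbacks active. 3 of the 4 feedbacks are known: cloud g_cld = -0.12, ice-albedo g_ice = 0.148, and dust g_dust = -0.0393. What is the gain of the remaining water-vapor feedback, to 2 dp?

Amplification A = ΔT/ΔT₀ = 16.3/7.4 = 2.203.
Total gain g = 1 − 1/A = 1 − 1/2.203 = 0.5461.
Known gains sum to -0.12 + 0.148 − 0.0393 = -0.0113.
g_wv = 0.5461 + 0.0113 = 0.56.

0.56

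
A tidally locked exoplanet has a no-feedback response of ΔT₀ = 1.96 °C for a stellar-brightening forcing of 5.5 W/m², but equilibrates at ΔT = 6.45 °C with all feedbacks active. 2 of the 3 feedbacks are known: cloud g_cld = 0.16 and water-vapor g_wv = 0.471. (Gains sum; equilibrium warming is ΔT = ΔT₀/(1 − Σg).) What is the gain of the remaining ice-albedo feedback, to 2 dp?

Amplification A = ΔT/ΔT₀ = 6.45/1.96 = 3.291.
Total gain g = 1 − 1/A = 1 − 1/3.291 = 0.6961.
Known gains sum to 0.16 + 0.471 = 0.631.
g_ice = 0.6961 − 0.631 = 0.07.

0.07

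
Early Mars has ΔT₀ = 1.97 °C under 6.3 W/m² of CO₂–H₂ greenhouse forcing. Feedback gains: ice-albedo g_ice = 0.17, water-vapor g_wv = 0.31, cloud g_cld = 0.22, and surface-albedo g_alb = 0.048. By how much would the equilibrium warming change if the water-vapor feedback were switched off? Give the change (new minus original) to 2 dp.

Original: g = 0.748, ΔT = 1.97/(1−0.748) = 7.8175 °C.
Without water-vapor: g' = 0.438, ΔT' = 1.97/(1−0.438) = 3.5053 °C.
Change = 3.5053 − 7.8175 = -4.31 °C.

-4.31 °C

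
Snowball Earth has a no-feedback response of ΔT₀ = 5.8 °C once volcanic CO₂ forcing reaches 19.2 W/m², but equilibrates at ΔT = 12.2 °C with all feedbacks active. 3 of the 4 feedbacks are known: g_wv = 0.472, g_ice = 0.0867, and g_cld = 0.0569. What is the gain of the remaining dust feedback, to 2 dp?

-0.09

Amplification A = ΔT/ΔT₀ = 12.2/5.8 = 2.103.
Total gain g = 1 − 1/A = 1 − 1/2.103 = 0.5245.
Known gains sum to 0.472 + 0.0867 + 0.0569 = 0.6156.
g_dust = 0.5245 − 0.6156 = -0.09.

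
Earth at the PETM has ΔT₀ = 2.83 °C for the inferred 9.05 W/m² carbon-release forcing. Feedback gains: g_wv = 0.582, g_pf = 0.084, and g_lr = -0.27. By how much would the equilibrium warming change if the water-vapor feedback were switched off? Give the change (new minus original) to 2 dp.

Original: g = 0.396, ΔT = 2.83/(1−0.396) = 4.6854 °C.
Without water-vapor: g' = -0.186, ΔT' = 2.83/(1+0.186) = 2.3862 °C.
Change = 2.3862 − 4.6854 = -2.30 °C.

-2.30 °C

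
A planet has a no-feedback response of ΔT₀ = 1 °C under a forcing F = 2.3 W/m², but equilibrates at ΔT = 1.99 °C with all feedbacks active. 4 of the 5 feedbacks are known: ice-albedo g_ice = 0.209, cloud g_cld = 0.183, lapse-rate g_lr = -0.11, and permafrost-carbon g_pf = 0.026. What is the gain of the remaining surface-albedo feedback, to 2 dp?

0.19

Amplification A = ΔT/ΔT₀ = 1.99/1 = 1.99.
Total gain g = 1 − 1/A = 1 − 1/1.99 = 0.4975.
Known gains sum to 0.209 + 0.183 − 0.11 + 0.026 = 0.308.
g_alb = 0.4975 − 0.308 = 0.19.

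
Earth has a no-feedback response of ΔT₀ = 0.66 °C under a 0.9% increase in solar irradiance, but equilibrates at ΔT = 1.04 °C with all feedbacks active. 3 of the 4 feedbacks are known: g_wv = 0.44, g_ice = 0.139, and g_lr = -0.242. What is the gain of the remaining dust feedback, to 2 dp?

0.03

Amplification A = ΔT/ΔT₀ = 1.04/0.66 = 1.576.
Total gain g = 1 − 1/A = 1 − 1/1.576 = 0.3655.
Known gains sum to 0.44 + 0.139 − 0.242 = 0.337.
g_dust = 0.3655 − 0.337 = 0.03.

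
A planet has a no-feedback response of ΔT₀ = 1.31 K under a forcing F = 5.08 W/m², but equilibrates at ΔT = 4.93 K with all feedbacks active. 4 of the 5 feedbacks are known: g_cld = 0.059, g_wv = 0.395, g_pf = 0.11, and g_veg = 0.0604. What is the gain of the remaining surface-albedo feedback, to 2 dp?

0.11

Amplification A = ΔT/ΔT₀ = 4.93/1.31 = 3.763.
Total gain g = 1 − 1/A = 1 − 1/3.763 = 0.7343.
Known gains sum to 0.059 + 0.395 + 0.11 + 0.0604 = 0.6244.
g_alb = 0.7343 − 0.6244 = 0.11.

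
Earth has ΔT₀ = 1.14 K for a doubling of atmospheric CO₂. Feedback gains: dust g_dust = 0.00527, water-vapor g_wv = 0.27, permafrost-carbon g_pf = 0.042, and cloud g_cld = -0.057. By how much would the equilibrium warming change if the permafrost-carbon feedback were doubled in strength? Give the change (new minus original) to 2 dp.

Original: g = 0.26027, ΔT = 1.14/(1−0.26027) = 1.5411 K.
With doubled permafrost-carbon: g' = 0.30227, ΔT' = 1.14/(1−0.30227) = 1.6339 K.
Change = 1.6339 − 1.5411 = 0.09 K.

0.09 K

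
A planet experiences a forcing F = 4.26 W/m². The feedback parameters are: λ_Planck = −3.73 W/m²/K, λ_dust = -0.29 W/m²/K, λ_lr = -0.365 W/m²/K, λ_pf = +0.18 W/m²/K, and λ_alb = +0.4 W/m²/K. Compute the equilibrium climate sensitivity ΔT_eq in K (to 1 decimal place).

1.1 K

Net feedback parameter λ = (−3.73) + (-0.29) + (-0.365) + (+0.18) + (+0.4) = -3.805 W/m²/K.
ΔT = −F/λ = −4.26/(-3.805) = 1.1 K.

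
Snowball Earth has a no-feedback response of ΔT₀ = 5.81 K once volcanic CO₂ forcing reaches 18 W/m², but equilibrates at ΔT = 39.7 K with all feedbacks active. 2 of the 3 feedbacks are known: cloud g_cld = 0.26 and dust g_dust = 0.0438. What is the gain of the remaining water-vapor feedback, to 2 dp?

Amplification A = ΔT/ΔT₀ = 39.7/5.81 = 6.833.
Total gain g = 1 − 1/A = 1 − 1/6.833 = 0.8537.
Known gains sum to 0.26 + 0.0438 = 0.3038.
g_wv = 0.8537 − 0.3038 = 0.55.

0.55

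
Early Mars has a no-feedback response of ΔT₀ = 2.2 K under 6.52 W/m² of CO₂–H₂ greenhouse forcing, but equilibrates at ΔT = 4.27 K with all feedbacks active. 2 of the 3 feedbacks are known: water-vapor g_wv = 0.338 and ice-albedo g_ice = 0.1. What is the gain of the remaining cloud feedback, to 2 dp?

Amplification A = ΔT/ΔT₀ = 4.27/2.2 = 1.941.
Total gain g = 1 − 1/A = 1 − 1/1.941 = 0.4848.
Known gains sum to 0.338 + 0.1 = 0.438.
g_cld = 0.4848 − 0.438 = 0.05.

0.05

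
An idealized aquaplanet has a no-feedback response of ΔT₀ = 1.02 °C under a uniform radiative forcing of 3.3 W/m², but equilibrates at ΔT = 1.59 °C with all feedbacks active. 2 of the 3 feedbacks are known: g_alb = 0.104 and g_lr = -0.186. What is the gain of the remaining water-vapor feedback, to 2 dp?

0.44

Amplification A = ΔT/ΔT₀ = 1.59/1.02 = 1.559.
Total gain g = 1 − 1/A = 1 − 1/1.559 = 0.3586.
Known gains sum to 0.104 − 0.186 = -0.082.
g_wv = 0.3586 + 0.082 = 0.44.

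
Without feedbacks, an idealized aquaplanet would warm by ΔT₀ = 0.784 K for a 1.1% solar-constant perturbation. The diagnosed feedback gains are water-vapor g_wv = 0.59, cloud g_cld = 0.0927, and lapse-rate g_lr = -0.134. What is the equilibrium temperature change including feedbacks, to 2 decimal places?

1.74 K

Total gain g = 0.59 + 0.0927 − 0.134 = 0.5487.
Amplification A = 1/(1 − 0.5487) = 2.216.
ΔT = 0.784 × 2.216 = 1.74 K.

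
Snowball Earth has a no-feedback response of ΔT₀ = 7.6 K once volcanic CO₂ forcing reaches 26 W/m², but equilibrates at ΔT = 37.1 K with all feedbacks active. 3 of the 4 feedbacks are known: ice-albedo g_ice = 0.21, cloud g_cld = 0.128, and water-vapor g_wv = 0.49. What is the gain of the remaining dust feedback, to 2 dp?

-0.03

Amplification A = ΔT/ΔT₀ = 37.1/7.6 = 4.882.
Total gain g = 1 − 1/A = 1 − 1/4.882 = 0.7952.
Known gains sum to 0.21 + 0.128 + 0.49 = 0.828.
g_dust = 0.7952 − 0.828 = -0.03.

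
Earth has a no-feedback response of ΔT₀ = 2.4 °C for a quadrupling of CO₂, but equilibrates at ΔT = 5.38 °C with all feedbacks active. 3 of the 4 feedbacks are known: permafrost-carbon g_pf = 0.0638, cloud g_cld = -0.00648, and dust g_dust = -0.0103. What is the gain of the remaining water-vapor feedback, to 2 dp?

Amplification A = ΔT/ΔT₀ = 5.38/2.4 = 2.242.
Total gain g = 1 − 1/A = 1 − 1/2.242 = 0.554.
Known gains sum to 0.0638 − 0.00648 − 0.0103 = 0.04702.
g_wv = 0.554 − 0.04702 = 0.51.

0.51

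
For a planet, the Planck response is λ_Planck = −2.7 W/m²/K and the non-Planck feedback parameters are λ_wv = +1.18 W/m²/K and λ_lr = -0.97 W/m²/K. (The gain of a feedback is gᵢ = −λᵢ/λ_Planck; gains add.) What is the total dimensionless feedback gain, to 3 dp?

0.078

Convert to gains: g_wv = 1.18/2.7 = 0.437; g_lr = -0.97/2.7 = -0.3593.
Total gain g = 0.0777.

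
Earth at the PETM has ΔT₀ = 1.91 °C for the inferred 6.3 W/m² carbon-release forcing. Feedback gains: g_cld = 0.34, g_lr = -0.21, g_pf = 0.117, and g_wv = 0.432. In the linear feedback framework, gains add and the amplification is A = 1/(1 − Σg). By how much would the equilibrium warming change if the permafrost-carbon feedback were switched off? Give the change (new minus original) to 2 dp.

Original: g = 0.679, ΔT = 1.91/(1−0.679) = 5.9502 °C.
Without permafrost-carbon: g' = 0.562, ΔT' = 1.91/(1−0.562) = 4.3607 °C.
Change = 4.3607 − 5.9502 = -1.59 °C.

-1.59 °C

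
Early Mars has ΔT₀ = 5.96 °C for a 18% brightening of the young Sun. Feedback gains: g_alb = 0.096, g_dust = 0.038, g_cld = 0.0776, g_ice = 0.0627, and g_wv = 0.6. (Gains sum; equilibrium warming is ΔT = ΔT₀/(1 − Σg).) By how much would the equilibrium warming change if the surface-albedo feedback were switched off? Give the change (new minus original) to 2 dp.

Original: g = 0.8743, ΔT = 5.96/(1−0.8743) = 47.4145 °C.
Without surface-albedo: g' = 0.7783, ΔT' = 5.96/(1−0.7783) = 26.8832 °C.
Change = 26.8832 − 47.4145 = -20.53 °C.

-20.53 °C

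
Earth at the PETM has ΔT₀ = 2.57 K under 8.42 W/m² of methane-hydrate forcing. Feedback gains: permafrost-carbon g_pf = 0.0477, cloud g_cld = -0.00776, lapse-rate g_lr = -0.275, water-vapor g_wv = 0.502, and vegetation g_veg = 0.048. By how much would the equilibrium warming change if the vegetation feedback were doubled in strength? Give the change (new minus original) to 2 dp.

Original: g = 0.31494, ΔT = 2.57/(1−0.31494) = 3.7515 K.
With doubled vegetation: g' = 0.36294, ΔT' = 2.57/(1−0.36294) = 4.0342 K.
Change = 4.0342 − 3.7515 = 0.28 K.

0.28 K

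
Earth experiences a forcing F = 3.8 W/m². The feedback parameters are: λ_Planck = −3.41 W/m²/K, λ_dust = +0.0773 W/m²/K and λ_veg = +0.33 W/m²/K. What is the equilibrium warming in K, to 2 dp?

Net feedback parameter λ = (−3.41) + (+0.0773) + (+0.33) = -3.0027 W/m²/K.
ΔT = −F/λ = −3.8/(-3.0027) = 1.27 K.

1.27 K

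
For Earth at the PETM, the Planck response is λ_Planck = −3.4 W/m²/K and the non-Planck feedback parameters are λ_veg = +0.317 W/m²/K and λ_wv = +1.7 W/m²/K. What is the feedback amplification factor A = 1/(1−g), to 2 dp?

Convert to gains: g_veg = 0.317/3.4 = 0.09324; g_wv = 1.7/3.4 = 0.5.
Total gain g = 0.59324.
A = 1/(1 − 0.59324) = 2.46.

2.46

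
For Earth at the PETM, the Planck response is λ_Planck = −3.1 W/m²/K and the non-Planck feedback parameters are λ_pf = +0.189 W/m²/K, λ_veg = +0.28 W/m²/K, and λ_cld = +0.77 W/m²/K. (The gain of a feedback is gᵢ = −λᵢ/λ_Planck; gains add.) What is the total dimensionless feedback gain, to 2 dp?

Convert to gains: g_pf = 0.189/3.1 = 0.06097; g_veg = 0.28/3.1 = 0.09032; g_cld = 0.77/3.1 = 0.2484.
Total gain g = 0.39969.

0.40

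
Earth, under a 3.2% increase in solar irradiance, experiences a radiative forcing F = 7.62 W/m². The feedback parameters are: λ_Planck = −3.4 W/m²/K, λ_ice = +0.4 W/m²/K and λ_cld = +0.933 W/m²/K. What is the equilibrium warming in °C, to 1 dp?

3.7 °C

Net feedback parameter λ = (−3.4) + (+0.4) + (+0.933) = -2.067 W/m²/K.
ΔT = −F/λ = −7.62/(-2.067) = 3.7 °C.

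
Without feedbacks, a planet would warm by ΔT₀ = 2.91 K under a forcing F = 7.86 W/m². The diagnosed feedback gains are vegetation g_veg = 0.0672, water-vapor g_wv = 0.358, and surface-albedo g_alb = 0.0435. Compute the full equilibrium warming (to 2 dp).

Total gain g = 0.0672 + 0.358 + 0.0435 = 0.4687.
Amplification A = 1/(1 − 0.4687) = 1.882.
ΔT = 2.91 × 1.882 = 5.48 K.

5.48 K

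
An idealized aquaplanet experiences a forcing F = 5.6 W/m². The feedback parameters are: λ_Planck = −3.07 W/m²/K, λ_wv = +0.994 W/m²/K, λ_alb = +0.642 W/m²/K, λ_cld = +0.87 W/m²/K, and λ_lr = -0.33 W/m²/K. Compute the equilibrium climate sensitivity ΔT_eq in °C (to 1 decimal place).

Net feedback parameter λ = (−3.07) + (+0.994) + (+0.642) + (+0.87) + (-0.33) = -0.894 W/m²/K.
ΔT = −F/λ = −5.6/(-0.894) = 6.3 °C.

6.3 °C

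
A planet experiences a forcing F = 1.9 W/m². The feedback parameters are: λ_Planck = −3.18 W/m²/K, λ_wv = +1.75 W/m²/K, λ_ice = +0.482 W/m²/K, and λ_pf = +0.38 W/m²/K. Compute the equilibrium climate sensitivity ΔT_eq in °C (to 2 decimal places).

Net feedback parameter λ = (−3.18) + (+1.75) + (+0.482) + (+0.38) = -0.568 W/m²/K.
ΔT = −F/λ = −1.9/(-0.568) = 3.35 °C.

3.35 °C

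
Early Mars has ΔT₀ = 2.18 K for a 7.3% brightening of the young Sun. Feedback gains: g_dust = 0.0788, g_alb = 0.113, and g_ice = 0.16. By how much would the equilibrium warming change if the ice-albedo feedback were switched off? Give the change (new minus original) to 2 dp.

Original: g = 0.3518, ΔT = 2.18/(1−0.3518) = 3.3632 K.
Without ice-albedo: g' = 0.1918, ΔT' = 2.18/(1−0.1918) = 2.6974 K.
Change = 2.6974 − 3.3632 = -0.67 K.

-0.67 K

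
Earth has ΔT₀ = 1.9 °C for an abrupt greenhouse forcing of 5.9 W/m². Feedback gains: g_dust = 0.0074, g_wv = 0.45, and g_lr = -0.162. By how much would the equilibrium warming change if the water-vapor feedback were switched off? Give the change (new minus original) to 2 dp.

Original: g = 0.2954, ΔT = 1.9/(1−0.2954) = 2.6966 °C.
Without water-vapor: g' = -0.1546, ΔT' = 1.9/(1+0.1546) = 1.6456 °C.
Change = 1.6456 − 2.6966 = -1.05 °C.

-1.05 °C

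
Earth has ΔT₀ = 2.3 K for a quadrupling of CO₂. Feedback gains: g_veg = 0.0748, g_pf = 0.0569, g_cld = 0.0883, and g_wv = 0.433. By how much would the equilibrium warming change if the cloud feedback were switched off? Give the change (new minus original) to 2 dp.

Original: g = 0.653, ΔT = 2.3/(1−0.653) = 6.6282 K.
Without cloud: g' = 0.5647, ΔT' = 2.3/(1−0.5647) = 5.2837 K.
Change = 5.2837 − 6.6282 = -1.34 K.

-1.34 K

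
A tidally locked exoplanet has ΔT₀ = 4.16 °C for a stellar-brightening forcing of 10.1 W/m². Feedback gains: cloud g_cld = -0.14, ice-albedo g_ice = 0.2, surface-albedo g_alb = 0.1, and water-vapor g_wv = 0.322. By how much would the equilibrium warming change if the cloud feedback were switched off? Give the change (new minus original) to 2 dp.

2.97 °C

Original: g = 0.482, ΔT = 4.16/(1−0.482) = 8.0309 °C.
Without cloud: g' = 0.622, ΔT' = 4.16/(1−0.622) = 11.0053 °C.
Change = 11.0053 − 8.0309 = 2.97 °C.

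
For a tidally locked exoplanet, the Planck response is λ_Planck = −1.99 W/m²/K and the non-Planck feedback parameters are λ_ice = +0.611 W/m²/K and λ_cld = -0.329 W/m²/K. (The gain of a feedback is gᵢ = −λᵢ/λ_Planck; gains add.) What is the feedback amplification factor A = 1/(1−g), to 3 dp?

Convert to gains: g_ice = 0.611/1.99 = 0.307; g_cld = -0.329/1.99 = -0.1653.
Total gain g = 0.1417.
A = 1/(1 − 0.1417) = 1.165.

1.165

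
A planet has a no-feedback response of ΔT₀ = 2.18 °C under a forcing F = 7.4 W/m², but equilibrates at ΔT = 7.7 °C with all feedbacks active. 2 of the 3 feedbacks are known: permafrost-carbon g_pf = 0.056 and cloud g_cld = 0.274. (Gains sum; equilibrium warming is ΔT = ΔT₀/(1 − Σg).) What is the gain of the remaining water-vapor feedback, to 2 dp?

Amplification A = ΔT/ΔT₀ = 7.7/2.18 = 3.532.
Total gain g = 1 − 1/A = 1 − 1/3.532 = 0.7169.
Known gains sum to 0.056 + 0.274 = 0.33.
g_wv = 0.7169 − 0.33 = 0.39.

0.39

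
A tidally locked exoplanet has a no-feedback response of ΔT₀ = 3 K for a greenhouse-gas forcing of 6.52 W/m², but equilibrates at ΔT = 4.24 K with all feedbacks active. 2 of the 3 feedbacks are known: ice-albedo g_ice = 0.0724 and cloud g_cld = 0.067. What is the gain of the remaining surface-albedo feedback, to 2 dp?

0.15

Amplification A = ΔT/ΔT₀ = 4.24/3 = 1.413.
Total gain g = 1 − 1/A = 1 − 1/1.413 = 0.2923.
Known gains sum to 0.0724 + 0.067 = 0.1394.
g_alb = 0.2923 − 0.1394 = 0.15.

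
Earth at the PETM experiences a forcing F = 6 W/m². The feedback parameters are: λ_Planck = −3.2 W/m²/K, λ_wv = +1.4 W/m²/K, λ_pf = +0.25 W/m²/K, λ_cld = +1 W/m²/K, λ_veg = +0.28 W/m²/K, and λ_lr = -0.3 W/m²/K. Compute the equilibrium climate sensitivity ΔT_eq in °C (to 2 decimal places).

Net feedback parameter λ = (−3.2) + (+1.4) + (+0.25) + (+1) + (+0.28) + (-0.3) = -0.57 W/m²/K.
ΔT = −F/λ = −6/(-0.57) = 10.53 °C.

10.53 °C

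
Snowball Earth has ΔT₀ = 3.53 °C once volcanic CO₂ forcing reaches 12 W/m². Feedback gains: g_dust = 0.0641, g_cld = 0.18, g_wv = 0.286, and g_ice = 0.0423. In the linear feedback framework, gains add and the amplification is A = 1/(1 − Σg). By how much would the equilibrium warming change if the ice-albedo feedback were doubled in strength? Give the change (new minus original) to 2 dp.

Original: g = 0.5724, ΔT = 3.53/(1−0.5724) = 8.2554 °C.
With doubled ice-albedo: g' = 0.6147, ΔT' = 3.53/(1−0.6147) = 9.1617 °C.
Change = 9.1617 − 8.2554 = 0.91 °C.

0.91 °C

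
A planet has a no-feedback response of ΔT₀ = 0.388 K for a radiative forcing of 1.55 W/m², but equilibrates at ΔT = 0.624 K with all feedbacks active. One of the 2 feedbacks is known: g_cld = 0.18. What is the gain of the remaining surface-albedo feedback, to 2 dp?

Amplification A = ΔT/ΔT₀ = 0.624/0.388 = 1.608.
Total gain g = 1 − 1/A = 1 − 1/1.608 = 0.3781.
The known gain is 0.18.
g_alb = 0.3781 − 0.18 = 0.20.

0.20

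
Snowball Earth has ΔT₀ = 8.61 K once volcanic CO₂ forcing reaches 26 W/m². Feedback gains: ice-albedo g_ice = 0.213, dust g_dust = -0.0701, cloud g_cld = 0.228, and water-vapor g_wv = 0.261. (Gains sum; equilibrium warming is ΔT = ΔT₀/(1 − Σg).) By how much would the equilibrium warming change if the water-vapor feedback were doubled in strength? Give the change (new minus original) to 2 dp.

Original: g = 0.6319, ΔT = 8.61/(1−0.6319) = 23.3904 K.
With doubled water-vapor: g' = 0.8929, ΔT' = 8.61/(1−0.8929) = 80.3922 K.
Change = 80.3922 − 23.3904 = 57.00 K.

57.00 K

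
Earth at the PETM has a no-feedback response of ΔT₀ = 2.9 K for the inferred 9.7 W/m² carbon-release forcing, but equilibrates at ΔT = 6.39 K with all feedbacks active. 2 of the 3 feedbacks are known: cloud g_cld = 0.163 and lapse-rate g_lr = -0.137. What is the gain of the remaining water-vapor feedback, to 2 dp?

Amplification A = ΔT/ΔT₀ = 6.39/2.9 = 2.203.
Total gain g = 1 − 1/A = 1 − 1/2.203 = 0.5461.
Known gains sum to 0.163 − 0.137 = 0.026.
g_wv = 0.5461 − 0.026 = 0.52.

0.52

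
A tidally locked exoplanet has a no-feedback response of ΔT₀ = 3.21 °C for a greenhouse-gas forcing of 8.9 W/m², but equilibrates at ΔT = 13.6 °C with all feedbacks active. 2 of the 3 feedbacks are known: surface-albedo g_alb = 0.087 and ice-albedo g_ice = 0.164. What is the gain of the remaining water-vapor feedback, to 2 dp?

Amplification A = ΔT/ΔT₀ = 13.6/3.21 = 4.237.
Total gain g = 1 − 1/A = 1 − 1/4.237 = 0.764.
Known gains sum to 0.087 + 0.164 = 0.251.
g_wv = 0.764 − 0.251 = 0.51.

0.51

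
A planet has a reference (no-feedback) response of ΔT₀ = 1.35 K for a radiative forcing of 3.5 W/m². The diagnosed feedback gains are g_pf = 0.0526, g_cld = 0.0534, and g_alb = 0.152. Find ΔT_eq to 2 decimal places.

Total gain g = 0.0526 + 0.0534 + 0.152 = 0.258.
Amplification A = 1/(1 − 0.258) = 1.348.
ΔT = 1.35 × 1.348 = 1.82 K.

1.82 K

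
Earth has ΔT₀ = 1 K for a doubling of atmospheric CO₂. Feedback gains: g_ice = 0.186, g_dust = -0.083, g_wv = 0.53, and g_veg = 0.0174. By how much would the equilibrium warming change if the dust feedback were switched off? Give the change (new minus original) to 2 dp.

Original: g = 0.6504, ΔT = 1/(1−0.6504) = 2.8604 K.
Without dust: g' = 0.7334, ΔT' = 1/(1−0.7334) = 3.7509 K.
Change = 3.7509 − 2.8604 = 0.89 K.

0.89 K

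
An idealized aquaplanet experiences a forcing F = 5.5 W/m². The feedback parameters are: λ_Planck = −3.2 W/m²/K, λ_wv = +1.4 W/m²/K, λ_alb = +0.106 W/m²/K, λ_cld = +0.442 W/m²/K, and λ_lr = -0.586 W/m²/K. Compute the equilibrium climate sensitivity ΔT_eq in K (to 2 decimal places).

Net feedback parameter λ = (−3.2) + (+1.4) + (+0.106) + (+0.442) + (-0.586) = -1.838 W/m²/K.
ΔT = −F/λ = −5.5/(-1.838) = 2.99 K.

2.99 K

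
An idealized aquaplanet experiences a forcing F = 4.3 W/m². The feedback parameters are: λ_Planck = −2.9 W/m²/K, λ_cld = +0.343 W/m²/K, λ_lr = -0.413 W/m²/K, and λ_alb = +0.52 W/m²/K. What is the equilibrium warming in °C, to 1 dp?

Net feedback parameter λ = (−2.9) + (+0.343) + (-0.413) + (+0.52) = -2.45 W/m²/K.
ΔT = −F/λ = −4.3/(-2.45) = 1.8 °C.

1.8 °C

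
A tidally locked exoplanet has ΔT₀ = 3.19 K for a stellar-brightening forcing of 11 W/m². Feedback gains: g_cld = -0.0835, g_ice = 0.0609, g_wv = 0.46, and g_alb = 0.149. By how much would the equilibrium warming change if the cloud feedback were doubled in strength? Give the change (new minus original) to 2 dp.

Original: g = 0.5864, ΔT = 3.19/(1−0.5864) = 7.7128 K.
With doubled cloud: g' = 0.5029, ΔT' = 3.19/(1−0.5029) = 6.4172 K.
Change = 6.4172 − 7.7128 = -1.30 K.

-1.30 K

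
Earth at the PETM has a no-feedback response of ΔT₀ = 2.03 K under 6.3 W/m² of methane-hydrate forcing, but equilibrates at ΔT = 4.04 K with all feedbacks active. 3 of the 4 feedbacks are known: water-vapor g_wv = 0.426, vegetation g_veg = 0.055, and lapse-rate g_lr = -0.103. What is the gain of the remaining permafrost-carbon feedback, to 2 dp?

Amplification A = ΔT/ΔT₀ = 4.04/2.03 = 1.99.
Total gain g = 1 − 1/A = 1 − 1/1.99 = 0.4975.
Known gains sum to 0.426 + 0.055 − 0.103 = 0.378.
g_pf = 0.4975 − 0.378 = 0.12.

0.12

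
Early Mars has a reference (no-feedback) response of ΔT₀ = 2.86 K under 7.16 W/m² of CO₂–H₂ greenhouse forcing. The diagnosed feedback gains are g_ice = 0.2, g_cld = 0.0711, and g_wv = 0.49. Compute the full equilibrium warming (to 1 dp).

12.0 K

Total gain g = 0.2 + 0.0711 + 0.49 = 0.7611.
Amplification A = 1/(1 − 0.7611) = 4.186.
ΔT = 2.86 × 4.186 = 12.0 K.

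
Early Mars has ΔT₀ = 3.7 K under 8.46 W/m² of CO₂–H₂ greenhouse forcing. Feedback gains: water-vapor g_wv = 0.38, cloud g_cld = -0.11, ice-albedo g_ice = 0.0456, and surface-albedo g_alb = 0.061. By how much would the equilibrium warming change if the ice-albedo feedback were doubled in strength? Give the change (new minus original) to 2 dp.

Original: g = 0.3766, ΔT = 3.7/(1−0.3766) = 5.9352 K.
With doubled ice-albedo: g' = 0.4222, ΔT' = 3.7/(1−0.4222) = 6.4036 K.
Change = 6.4036 − 5.9352 = 0.47 K.

0.47 K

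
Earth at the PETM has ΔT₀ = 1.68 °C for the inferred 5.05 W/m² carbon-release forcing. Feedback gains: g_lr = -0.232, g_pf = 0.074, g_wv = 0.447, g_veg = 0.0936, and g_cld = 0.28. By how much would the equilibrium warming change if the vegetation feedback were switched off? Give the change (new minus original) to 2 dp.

-1.08 °C

Original: g = 0.6626, ΔT = 1.68/(1−0.6626) = 4.9793 °C.
Without vegetation: g' = 0.569, ΔT' = 1.68/(1−0.569) = 3.8979 °C.
Change = 3.8979 − 4.9793 = -1.08 °C.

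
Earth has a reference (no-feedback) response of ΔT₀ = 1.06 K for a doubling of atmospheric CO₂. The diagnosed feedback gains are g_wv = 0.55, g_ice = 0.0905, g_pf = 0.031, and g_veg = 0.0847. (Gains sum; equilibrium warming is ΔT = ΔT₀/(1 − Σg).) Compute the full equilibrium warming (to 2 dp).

Total gain g = 0.55 + 0.0905 + 0.031 + 0.0847 = 0.7562.
Amplification A = 1/(1 − 0.7562) = 4.102.
ΔT = 1.06 × 4.102 = 4.35 K.

4.35 K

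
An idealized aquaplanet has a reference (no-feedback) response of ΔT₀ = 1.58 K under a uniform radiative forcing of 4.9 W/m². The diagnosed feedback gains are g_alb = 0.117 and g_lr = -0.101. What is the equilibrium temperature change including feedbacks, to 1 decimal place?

Total gain g = 0.117 − 0.101 = 0.016.
Amplification A = 1/(1 − 0.016) = 1.016.
ΔT = 1.58 × 1.016 = 1.6 K.

1.6 K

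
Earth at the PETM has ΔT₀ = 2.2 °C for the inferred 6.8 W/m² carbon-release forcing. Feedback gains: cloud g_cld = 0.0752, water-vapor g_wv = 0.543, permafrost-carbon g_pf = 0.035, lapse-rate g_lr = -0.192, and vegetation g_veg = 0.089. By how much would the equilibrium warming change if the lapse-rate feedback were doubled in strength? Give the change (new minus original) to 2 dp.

-1.46 °C

Original: g = 0.5502, ΔT = 2.2/(1−0.5502) = 4.8911 °C.
With doubled lapse-rate: g' = 0.3582, ΔT' = 2.2/(1−0.3582) = 3.4279 °C.
Change = 3.4279 − 4.8911 = -1.46 °C.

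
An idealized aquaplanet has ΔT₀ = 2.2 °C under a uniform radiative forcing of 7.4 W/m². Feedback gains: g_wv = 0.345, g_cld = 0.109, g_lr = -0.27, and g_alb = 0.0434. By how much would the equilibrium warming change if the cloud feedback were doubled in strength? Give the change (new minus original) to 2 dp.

Original: g = 0.2274, ΔT = 2.2/(1−0.2274) = 2.8475 °C.
With doubled cloud: g' = 0.3364, ΔT' = 2.2/(1−0.3364) = 3.3153 °C.
Change = 3.3153 − 2.8475 = 0.47 °C.

0.47 °C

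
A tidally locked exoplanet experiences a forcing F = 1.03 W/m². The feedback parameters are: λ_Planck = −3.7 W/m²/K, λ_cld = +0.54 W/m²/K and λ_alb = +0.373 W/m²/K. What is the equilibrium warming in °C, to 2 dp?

Net feedback parameter λ = (−3.7) + (+0.54) + (+0.373) = -2.787 W/m²/K.
ΔT = −F/λ = −1.03/(-2.787) = 0.37 °C.

0.37 °C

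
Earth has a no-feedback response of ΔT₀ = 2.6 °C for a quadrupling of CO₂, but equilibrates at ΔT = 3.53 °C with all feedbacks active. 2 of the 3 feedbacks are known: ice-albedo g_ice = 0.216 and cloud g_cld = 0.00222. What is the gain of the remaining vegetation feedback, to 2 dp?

0.05

Amplification A = ΔT/ΔT₀ = 3.53/2.6 = 1.358.
Total gain g = 1 − 1/A = 1 − 1/1.358 = 0.2636.
Known gains sum to 0.216 + 0.00222 = 0.21822.
g_veg = 0.2636 − 0.21822 = 0.05.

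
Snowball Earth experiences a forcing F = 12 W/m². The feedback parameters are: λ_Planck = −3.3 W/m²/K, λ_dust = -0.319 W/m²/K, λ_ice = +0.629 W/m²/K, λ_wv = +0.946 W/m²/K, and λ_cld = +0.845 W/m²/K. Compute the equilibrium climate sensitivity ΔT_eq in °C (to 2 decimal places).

Net feedback parameter λ = (−3.3) + (-0.319) + (+0.629) + (+0.946) + (+0.845) = -1.199 W/m²/K.
ΔT = −F/λ = −12/(-1.199) = 10.01 °C.

10.01 °C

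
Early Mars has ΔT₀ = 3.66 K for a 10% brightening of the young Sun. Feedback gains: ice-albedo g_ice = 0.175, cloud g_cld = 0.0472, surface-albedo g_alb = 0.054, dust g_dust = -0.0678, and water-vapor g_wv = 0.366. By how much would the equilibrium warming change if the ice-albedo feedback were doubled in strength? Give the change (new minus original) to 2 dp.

Original: g = 0.5744, ΔT = 3.66/(1−0.5744) = 8.5996 K.
With doubled ice-albedo: g' = 0.7494, ΔT' = 3.66/(1−0.7494) = 14.6049 K.
Change = 14.6049 − 8.5996 = 6.01 K.

6.01 K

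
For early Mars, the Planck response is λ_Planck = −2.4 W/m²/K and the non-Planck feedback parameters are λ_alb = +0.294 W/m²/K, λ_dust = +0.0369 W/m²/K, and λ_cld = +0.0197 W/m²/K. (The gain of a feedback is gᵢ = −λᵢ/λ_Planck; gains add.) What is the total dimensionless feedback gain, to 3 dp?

Convert to gains: g_alb = 0.294/2.4 = 0.1225; g_dust = 0.0369/2.4 = 0.01538; g_cld = 0.0197/2.4 = 0.008208.
Total gain g = 0.146088.

0.146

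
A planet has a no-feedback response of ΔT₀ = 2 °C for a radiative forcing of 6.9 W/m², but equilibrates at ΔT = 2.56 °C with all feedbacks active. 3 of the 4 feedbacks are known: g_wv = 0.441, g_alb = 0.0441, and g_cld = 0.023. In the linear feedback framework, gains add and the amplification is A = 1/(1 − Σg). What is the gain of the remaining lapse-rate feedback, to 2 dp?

Amplification A = ΔT/ΔT₀ = 2.56/2 = 1.28.
Total gain g = 1 − 1/A = 1 − 1/1.28 = 0.2188.
Known gains sum to 0.441 + 0.0441 + 0.023 = 0.5081.
g_lr = 0.2188 − 0.5081 = -0.29.

-0.29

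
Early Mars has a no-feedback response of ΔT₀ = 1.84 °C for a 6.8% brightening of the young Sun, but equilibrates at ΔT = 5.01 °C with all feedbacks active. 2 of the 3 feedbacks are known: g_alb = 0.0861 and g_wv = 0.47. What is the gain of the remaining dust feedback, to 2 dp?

0.08

Amplification A = ΔT/ΔT₀ = 5.01/1.84 = 2.723.
Total gain g = 1 − 1/A = 1 − 1/2.723 = 0.6328.
Known gains sum to 0.0861 + 0.47 = 0.5561.
g_dust = 0.6328 − 0.5561 = 0.08.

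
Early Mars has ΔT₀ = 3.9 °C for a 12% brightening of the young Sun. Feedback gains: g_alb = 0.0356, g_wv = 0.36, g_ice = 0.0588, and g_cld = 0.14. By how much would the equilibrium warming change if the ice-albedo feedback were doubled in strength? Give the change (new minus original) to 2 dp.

Original: g = 0.5944, ΔT = 3.9/(1−0.5944) = 9.6154 °C.
With doubled ice-albedo: g' = 0.6532, ΔT' = 3.9/(1−0.6532) = 11.2457 °C.
Change = 11.2457 − 9.6154 = 1.63 °C.

1.63 °C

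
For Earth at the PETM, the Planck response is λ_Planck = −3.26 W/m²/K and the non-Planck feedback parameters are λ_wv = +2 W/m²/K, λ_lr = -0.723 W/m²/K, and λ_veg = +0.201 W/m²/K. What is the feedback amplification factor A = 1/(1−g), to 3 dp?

1.829

Convert to gains: g_wv = 2/3.26 = 0.6135; g_lr = -0.723/3.26 = -0.2218; g_veg = 0.201/3.26 = 0.06166.
Total gain g = 0.45336.
A = 1/(1 − 0.45336) = 1.829.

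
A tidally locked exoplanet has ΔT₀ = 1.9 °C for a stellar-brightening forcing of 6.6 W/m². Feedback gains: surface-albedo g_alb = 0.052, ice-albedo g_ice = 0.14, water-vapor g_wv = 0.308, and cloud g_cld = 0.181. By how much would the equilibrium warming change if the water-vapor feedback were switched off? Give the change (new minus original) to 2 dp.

Original: g = 0.681, ΔT = 1.9/(1−0.681) = 5.9561 °C.
Without water-vapor: g' = 0.373, ΔT' = 1.9/(1−0.373) = 3.0303 °C.
Change = 3.0303 − 5.9561 = -2.93 °C.

-2.93 °C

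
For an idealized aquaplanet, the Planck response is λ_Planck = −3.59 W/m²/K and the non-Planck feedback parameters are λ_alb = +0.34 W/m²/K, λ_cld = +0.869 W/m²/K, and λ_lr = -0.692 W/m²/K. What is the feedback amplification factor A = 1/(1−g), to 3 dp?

1.168

Convert to gains: g_alb = 0.34/3.59 = 0.09471; g_cld = 0.869/3.59 = 0.2421; g_lr = -0.692/3.59 = -0.1928.
Total gain g = 0.14401.
A = 1/(1 − 0.14401) = 1.168.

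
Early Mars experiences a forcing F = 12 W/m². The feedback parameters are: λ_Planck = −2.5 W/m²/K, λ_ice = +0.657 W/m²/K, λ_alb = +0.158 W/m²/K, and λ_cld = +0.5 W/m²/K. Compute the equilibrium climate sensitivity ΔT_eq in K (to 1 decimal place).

Net feedback parameter λ = (−2.5) + (+0.657) + (+0.158) + (+0.5) = -1.185 W/m²/K.
ΔT = −F/λ = −12/(-1.185) = 10.1 K.

10.1 K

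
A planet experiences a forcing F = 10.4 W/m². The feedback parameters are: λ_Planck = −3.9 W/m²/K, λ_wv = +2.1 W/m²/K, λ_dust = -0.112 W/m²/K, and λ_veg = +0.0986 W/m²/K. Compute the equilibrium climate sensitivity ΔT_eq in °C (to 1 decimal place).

5.7 °C

Net feedback parameter λ = (−3.9) + (+2.1) + (-0.112) + (+0.0986) = -1.8134 W/m²/K.
ΔT = −F/λ = −10.4/(-1.8134) = 5.7 °C.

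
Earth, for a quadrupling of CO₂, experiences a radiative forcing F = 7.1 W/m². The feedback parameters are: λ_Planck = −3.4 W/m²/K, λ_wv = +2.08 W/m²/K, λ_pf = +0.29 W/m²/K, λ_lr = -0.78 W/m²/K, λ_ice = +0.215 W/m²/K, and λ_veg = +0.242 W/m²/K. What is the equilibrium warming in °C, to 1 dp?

5.2 °C

Net feedback parameter λ = (−3.4) + (+2.08) + (+0.29) + (-0.78) + (+0.215) + (+0.242) = -1.353 W/m²/K.
ΔT = −F/λ = −7.1/(-1.353) = 5.2 °C.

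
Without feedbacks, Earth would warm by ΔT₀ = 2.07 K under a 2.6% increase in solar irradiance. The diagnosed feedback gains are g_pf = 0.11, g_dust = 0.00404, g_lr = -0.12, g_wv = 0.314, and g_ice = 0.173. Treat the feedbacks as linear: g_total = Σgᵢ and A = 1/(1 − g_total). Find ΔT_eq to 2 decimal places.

Total gain g = 0.11 + 0.00404 − 0.12 + 0.314 + 0.173 = 0.48104.
Amplification A = 1/(1 − 0.48104) = 1.927.
ΔT = 2.07 × 1.927 = 3.99 K.

3.99 K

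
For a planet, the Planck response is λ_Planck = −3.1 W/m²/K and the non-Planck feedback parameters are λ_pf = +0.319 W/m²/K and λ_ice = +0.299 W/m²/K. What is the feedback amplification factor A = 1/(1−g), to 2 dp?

Convert to gains: g_pf = 0.319/3.1 = 0.1029; g_ice = 0.299/3.1 = 0.09645.
Total gain g = 0.19935.
A = 1/(1 − 0.19935) = 1.25.

1.25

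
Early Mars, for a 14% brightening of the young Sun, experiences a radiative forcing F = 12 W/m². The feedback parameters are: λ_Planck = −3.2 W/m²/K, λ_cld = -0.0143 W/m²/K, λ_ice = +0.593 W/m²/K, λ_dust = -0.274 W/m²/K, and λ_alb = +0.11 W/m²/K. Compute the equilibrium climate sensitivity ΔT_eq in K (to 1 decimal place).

4.3 K

Net feedback parameter λ = (−3.2) + (-0.0143) + (+0.593) + (-0.274) + (+0.11) = -2.7853 W/m²/K.
ΔT = −F/λ = −12/(-2.7853) = 4.3 K.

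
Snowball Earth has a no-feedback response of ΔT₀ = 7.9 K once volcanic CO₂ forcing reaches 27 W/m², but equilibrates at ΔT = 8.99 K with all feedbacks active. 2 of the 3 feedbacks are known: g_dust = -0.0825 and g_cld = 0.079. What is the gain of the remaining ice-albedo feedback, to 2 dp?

0.12

Amplification A = ΔT/ΔT₀ = 8.99/7.9 = 1.138.
Total gain g = 1 − 1/A = 1 − 1/1.138 = 0.1213.
Known gains sum to -0.0825 + 0.079 = -0.0035.
g_ice = 0.1213 + 0.0035 = 0.12.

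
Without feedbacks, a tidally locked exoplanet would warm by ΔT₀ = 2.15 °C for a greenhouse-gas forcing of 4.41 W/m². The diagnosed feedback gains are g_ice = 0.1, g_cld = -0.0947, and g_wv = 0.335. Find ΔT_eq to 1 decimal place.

3.3 °C

Total gain g = 0.1 − 0.0947 + 0.335 = 0.3403.
Amplification A = 1/(1 − 0.3403) = 1.516.
ΔT = 2.15 × 1.516 = 3.3 °C.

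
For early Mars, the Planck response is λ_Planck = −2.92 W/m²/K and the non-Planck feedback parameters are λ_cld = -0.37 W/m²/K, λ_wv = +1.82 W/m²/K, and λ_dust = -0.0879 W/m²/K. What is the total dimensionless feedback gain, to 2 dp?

Convert to gains: g_cld = -0.37/2.92 = -0.1267; g_wv = 1.82/2.92 = 0.6233; g_dust = -0.0879/2.92 = -0.0301.
Total gain g = 0.4665.

0.47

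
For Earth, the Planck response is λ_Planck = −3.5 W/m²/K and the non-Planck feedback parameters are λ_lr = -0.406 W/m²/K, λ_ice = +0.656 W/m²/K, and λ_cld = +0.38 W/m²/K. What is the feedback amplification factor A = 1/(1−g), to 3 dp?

1.220

Convert to gains: g_lr = -0.406/3.5 = -0.116; g_ice = 0.656/3.5 = 0.1874; g_cld = 0.38/3.5 = 0.1086.
Total gain g = 0.18.
A = 1/(1 − 0.18) = 1.220.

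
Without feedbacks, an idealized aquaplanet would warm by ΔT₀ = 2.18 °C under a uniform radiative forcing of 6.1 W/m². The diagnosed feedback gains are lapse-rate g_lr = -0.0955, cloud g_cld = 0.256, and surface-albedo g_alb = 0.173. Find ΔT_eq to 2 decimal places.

3.27 °C

Total gain g = -0.0955 + 0.256 + 0.173 = 0.3335.
Amplification A = 1/(1 − 0.3335) = 1.5.
ΔT = 2.18 × 1.5 = 3.27 °C.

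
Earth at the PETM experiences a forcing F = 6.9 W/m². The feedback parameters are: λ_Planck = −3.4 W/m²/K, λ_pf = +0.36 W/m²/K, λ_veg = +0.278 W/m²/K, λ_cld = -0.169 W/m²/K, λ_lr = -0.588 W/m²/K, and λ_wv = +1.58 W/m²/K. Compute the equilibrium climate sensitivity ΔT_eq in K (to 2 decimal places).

Net feedback parameter λ = (−3.4) + (+0.36) + (+0.278) + (-0.169) + (-0.588) + (+1.58) = -1.939 W/m²/K.
ΔT = −F/λ = −6.9/(-1.939) = 3.56 K.

3.56 K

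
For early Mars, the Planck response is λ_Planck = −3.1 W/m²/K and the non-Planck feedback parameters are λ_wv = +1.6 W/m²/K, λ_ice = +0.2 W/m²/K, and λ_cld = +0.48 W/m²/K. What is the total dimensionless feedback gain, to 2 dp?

Convert to gains: g_wv = 1.6/3.1 = 0.5161; g_ice = 0.2/3.1 = 0.06452; g_cld = 0.48/3.1 = 0.1548.
Total gain g = 0.73542.

0.74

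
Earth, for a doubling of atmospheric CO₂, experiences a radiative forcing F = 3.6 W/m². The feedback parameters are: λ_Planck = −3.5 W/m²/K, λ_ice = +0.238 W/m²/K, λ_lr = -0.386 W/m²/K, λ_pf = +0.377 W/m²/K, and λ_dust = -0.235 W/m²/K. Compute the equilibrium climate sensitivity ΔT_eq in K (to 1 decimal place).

1.0 K

Net feedback parameter λ = (−3.5) + (+0.238) + (-0.386) + (+0.377) + (-0.235) = -3.506 W/m²/K.
ΔT = −F/λ = −3.6/(-3.506) = 1.0 K.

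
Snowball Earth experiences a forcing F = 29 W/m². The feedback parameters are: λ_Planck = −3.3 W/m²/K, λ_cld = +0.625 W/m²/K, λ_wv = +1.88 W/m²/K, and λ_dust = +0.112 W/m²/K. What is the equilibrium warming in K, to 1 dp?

42.5 K

Net feedback parameter λ = (−3.3) + (+0.625) + (+1.88) + (+0.112) = -0.683 W/m²/K.
ΔT = −F/λ = −29/(-0.683) = 42.5 K.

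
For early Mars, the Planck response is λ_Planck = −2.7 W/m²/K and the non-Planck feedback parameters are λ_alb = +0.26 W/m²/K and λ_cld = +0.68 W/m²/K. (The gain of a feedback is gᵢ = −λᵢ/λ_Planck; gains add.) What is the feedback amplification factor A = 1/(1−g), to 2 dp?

1.53

Convert to gains: g_alb = 0.26/2.7 = 0.0963; g_cld = 0.68/2.7 = 0.2519.
Total gain g = 0.3482.
A = 1/(1 − 0.3482) = 1.53.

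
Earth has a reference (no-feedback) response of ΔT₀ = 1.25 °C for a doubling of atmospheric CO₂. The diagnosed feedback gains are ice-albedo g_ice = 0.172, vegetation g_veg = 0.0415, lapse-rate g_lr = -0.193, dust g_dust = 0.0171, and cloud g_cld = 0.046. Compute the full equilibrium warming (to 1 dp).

Total gain g = 0.172 + 0.0415 − 0.193 + 0.0171 + 0.046 = 0.0836.
Amplification A = 1/(1 − 0.0836) = 1.091.
ΔT = 1.25 × 1.091 = 1.4 °C.

1.4 °C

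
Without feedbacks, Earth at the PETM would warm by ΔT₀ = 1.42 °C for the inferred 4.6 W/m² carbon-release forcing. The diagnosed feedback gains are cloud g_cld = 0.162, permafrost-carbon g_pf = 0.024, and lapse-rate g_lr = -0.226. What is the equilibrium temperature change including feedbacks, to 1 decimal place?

Total gain g = 0.162 + 0.024 − 0.226 = -0.04.
Amplification A = 1/(1 + 0.04) = 0.9615.
ΔT = 1.42 × 0.9615 = 1.4 °C.

1.4 °C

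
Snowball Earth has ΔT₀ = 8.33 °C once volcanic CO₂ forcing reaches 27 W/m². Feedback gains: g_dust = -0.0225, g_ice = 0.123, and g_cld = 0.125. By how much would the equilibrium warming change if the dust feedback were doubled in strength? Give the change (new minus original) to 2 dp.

Original: g = 0.2255, ΔT = 8.33/(1−0.2255) = 10.7553 °C.
With doubled dust: g' = 0.203, ΔT' = 8.33/(1−0.203) = 10.4517 °C.
Change = 10.4517 − 10.7553 = -0.30 °C.

-0.30 °C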